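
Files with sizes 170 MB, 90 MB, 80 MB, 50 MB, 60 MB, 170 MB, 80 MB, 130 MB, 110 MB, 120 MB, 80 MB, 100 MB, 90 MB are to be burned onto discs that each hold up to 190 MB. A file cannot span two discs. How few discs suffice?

8

Total = 170 + 170 + 130 + 120 + 110 + 100 + 90 + 90 + 80 + 80 + 80 + 60 + 50 = 1330 MB.
Lower bound: ⌈1330/190⌉ = 7 discs.
A packing using 8 discs:
  disc 1: 170 = 170
  disc 2: 170 = 170
  disc 3: 130 + 60 = 190
  disc 4: 120 + 50 = 170
  disc 5: 110 + 80 = 190
  disc 6: 100 + 90 = 190
  disc 7: 90 + 80 = 170
  disc 8: 80 = 80
No arrangement into 7 discs stays within capacity, so 8 is optimal.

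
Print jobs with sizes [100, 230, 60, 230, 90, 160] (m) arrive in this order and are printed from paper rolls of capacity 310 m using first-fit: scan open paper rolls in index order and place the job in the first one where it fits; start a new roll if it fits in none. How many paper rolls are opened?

  100 → roll 1 (new)  [load 100/310]
  230 → roll 2 (new)  [load 230/310]
  60 → roll 1  [load 160/310]
  230 → roll 3 (new)  [load 230/310]
  90 → roll 1  [load 250/310]
  160 → roll 4 (new)  [load 160/310]
4 paper rolls opened.

4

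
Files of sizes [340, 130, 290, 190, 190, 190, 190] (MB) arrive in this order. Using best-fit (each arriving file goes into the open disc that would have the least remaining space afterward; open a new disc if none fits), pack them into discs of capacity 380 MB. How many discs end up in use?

5

  340 → disc 1 (new)  [load 340/380]
  130 → disc 2 (new)  [load 130/380]
  290 → disc 3 (new)  [load 290/380]
  190 → disc 2  [load 320/380]
  190 → disc 4 (new)  [load 190/380]
  190 → disc 4  [load 380/380]
  190 → disc 5 (new)  [load 190/380]
5 discs opened.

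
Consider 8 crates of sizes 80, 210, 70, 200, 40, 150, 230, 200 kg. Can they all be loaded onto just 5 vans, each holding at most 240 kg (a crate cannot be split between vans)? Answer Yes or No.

No

Total = 1180 kg; ⌈1180/240⌉ = 5.
The bound of 5 does not rule out 5, but exhaustive search shows no assignment into 5 vans of capacity 240 kg exists — the minimum is 6.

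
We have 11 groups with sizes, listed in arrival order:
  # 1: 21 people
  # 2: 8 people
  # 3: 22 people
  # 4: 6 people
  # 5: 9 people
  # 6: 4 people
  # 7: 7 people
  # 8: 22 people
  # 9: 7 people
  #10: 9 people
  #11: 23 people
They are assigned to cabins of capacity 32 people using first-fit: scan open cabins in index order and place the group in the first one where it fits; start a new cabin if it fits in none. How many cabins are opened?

  21 → cabin 1 (new)  [load 21/32]
  8 → cabin 1  [load 29/32]
  22 → cabin 2 (new)  [load 22/32]
  6 → cabin 2  [load 28/32]
  9 → cabin 3 (new)  [load 9/32]
  4 → cabin 2  [load 32/32]
  7 → cabin 3  [load 16/32]
  22 → cabin 4 (new)  [load 22/32]
  7 → cabin 3  [load 23/32]
  9 → cabin 3  [load 32/32]
  23 → cabin 5 (new)  [load 23/32]
5 cabins opened.

5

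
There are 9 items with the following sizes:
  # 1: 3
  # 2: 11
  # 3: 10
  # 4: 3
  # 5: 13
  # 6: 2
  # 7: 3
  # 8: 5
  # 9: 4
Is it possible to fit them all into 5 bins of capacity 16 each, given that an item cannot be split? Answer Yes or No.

Yes

A valid assignment using 4 bins:
  bin 1: 13 + 3 = 16
  bin 2: 11 + 5 = 16
  bin 3: 10 + 4 + 2 = 16
  bin 4: 3 + 3 = 6
That uses only 4 ≤ 5, so 5 bins are enough.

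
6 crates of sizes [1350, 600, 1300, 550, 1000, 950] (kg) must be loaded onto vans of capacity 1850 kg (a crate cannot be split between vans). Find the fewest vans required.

4

Total = 1350 + 1300 + 1000 + 950 + 600 + 550 = 5750 kg.
Lower bound: ⌈5750/1850⌉ = 4 vans.
A packing using 4 vans:
  van 1: 1350 = 1350
  van 2: 1300 + 550 = 1850
  van 3: 1000 + 600 = 1600
  van 4: 950 = 950
This matches the lower bound, so 4 is optimal.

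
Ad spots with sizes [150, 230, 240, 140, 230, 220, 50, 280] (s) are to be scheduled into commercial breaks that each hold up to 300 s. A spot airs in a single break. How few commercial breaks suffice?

Total = 280 + 240 + 230 + 230 + 220 + 150 + 140 + 50 = 1540 s.
Lower bound: ⌈1540/300⌉ = 6 commercial breaks.
A packing using 6 commercial breaks:
  break 1: 280 = 280
  break 2: 240 + 50 = 290
  break 3: 230 = 230
  break 4: 230 = 230
  break 5: 220 = 220
  break 6: 150 + 140 = 290
This matches the lower bound, so 6 is optimal.

6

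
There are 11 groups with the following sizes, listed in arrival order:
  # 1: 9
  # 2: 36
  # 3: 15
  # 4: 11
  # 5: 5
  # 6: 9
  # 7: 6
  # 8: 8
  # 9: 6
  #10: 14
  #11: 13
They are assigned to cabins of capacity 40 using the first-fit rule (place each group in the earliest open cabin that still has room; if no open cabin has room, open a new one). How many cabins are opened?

4

  9 → cabin 1 (new)  [load 9/40]
  36 → cabin 2 (new)  [load 36/40]
  15 → cabin 1  [load 24/40]
  11 → cabin 1  [load 35/40]
  5 → cabin 1  [load 40/40]
  9 → cabin 3 (new)  [load 9/40]
  6 → cabin 3  [load 15/40]
  8 → cabin 3  [load 23/40]
  6 → cabin 3  [load 29/40]
  14 → cabin 4 (new)  [load 14/40]
  13 → cabin 4  [load 27/40]
4 cabins opened.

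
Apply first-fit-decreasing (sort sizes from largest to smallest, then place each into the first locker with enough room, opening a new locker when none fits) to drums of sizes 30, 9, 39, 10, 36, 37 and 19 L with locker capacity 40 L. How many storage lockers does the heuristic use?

5

Sorted descending: 39, 37, 36, 30, 19, 10, 9.
  39 → locker 1 (new)  [load 39/40]
  37 → locker 2 (new)  [load 37/40]
  36 → locker 3 (new)  [load 36/40]
  30 → locker 4 (new)  [load 30/40]
  19 → locker 5 (new)  [load 19/40]
  10 → locker 4  [load 40/40]
  9 → locker 5  [load 28/40]
5 storage lockers opened.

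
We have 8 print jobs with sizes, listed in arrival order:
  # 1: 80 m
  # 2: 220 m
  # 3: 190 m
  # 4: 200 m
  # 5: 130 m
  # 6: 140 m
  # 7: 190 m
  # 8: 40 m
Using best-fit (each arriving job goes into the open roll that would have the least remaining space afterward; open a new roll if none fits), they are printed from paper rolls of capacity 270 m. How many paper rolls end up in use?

5

  80 → roll 1 (new)  [load 80/270]
  220 → roll 2 (new)  [load 220/270]
  190 → roll 1  [load 270/270]
  200 → roll 3 (new)  [load 200/270]
  130 → roll 4 (new)  [load 130/270]
  140 → roll 4  [load 270/270]
  190 → roll 5 (new)  [load 190/270]
  40 → roll 2  [load 260/270]
5 paper rolls opened.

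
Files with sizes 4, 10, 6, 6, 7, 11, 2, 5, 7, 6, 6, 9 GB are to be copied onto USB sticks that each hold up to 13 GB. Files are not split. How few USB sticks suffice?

7

Total = 11 + 10 + 9 + 7 + 7 + 6 + 6 + 6 + 6 + 5 + 4 + 2 = 79 GB.
Lower bound: ⌈79/13⌉ = 7 USB sticks.
A packing using 7 USB sticks:
  USB stick 1: 11 + 2 = 13
  USB stick 2: 10 = 10
  USB stick 3: 9 + 4 = 13
  USB stick 4: 7 + 6 = 13
  USB stick 5: 7 + 6 = 13
  USB stick 6: 6 + 6 = 12
  USB stick 7: 5 = 5
This matches the lower bound, so 7 is optimal.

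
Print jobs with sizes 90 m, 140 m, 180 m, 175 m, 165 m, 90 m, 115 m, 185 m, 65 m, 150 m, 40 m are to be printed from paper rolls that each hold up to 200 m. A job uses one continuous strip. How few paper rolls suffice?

Total = 185 + 180 + 175 + 165 + 150 + 140 + 115 + 90 + 90 + 65 + 40 = 1395 m.
Lower bound: ⌈1395/200⌉ = 7 paper rolls.
A packing using 8 paper rolls:
  roll 1: 185 = 185
  roll 2: 180 = 180
  roll 3: 175 = 175
  roll 4: 165 = 165
  roll 5: 150 + 40 = 190
  roll 6: 140 = 140
  roll 7: 115 + 65 = 180
  roll 8: 90 + 90 = 180
No arrangement into 7 paper rolls stays within capacity, so 8 is optimal.

8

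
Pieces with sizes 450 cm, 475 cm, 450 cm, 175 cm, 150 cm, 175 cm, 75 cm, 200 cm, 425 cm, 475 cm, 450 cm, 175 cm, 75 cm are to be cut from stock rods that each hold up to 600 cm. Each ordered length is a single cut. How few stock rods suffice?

7

Total = 475 + 475 + 450 + 450 + 450 + 425 + 200 + 175 + 175 + 175 + 150 + 75 + 75 = 3750 cm.
Lower bound: ⌈3750/600⌉ = 7 stock rods.
A packing using 7 stock rods:
  stock rod 1: 475 + 75 = 550
  stock rod 2: 475 + 75 = 550
  stock rod 3: 450 + 150 = 600
  stock rod 4: 450 = 450
  stock rod 5: 450 = 450
  stock rod 6: 425 + 175 = 600
  stock rod 7: 200 + 175 + 175 = 550
This matches the lower bound, so 7 is optimal.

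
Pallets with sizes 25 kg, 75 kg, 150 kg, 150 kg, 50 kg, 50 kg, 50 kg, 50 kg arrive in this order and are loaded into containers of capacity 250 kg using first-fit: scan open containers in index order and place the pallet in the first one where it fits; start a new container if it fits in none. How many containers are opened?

3

  25 → container 1 (new)  [load 25/250]
  75 → container 1  [load 100/250]
  150 → container 1  [load 250/250]
  150 → container 2 (new)  [load 150/250]
  50 → container 2  [load 200/250]
  50 → container 2  [load 250/250]
  50 → container 3 (new)  [load 50/250]
  50 → container 3  [load 100/250]
3 containers opened.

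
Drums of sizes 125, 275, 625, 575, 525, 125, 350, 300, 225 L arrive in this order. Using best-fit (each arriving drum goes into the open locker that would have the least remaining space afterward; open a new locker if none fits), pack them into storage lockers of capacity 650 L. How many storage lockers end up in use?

5

  125 → locker 1 (new)  [load 125/650]
  275 → locker 1  [load 400/650]
  625 → locker 2 (new)  [load 625/650]
  575 → locker 3 (new)  [load 575/650]
  525 → locker 4 (new)  [load 525/650]
  125 → locker 4  [load 650/650]
  350 → locker 5 (new)  [load 350/650]
  300 → locker 5  [load 650/650]
  225 → locker 1  [load 625/650]
5 storage lockers opened.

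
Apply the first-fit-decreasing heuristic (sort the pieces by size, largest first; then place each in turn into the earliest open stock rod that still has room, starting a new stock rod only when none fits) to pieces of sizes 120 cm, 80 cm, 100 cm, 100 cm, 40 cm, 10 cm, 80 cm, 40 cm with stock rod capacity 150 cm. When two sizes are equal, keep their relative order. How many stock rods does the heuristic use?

5

Sorted descending: 120, 100, 100, 80, 80, 40, 40, 10.
  120 → stock rod 1 (new)  [load 120/150]
  100 → stock rod 2 (new)  [load 100/150]
  100 → stock rod 3 (new)  [load 100/150]
  80 → stock rod 4 (new)  [load 80/150]
  80 → stock rod 5 (new)  [load 80/150]
  40 → stock rod 2  [load 140/150]
  40 → stock rod 3  [load 140/150]
  10 → stock rod 1  [load 130/150]
5 stock rods opened.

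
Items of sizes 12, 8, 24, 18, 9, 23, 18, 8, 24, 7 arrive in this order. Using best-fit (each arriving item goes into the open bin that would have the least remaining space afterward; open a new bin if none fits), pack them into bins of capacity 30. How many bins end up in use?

  12 → bin 1 (new)  [load 12/30]
  8 → bin 1  [load 20/30]
  24 → bin 2 (new)  [load 24/30]
  18 → bin 3 (new)  [load 18/30]
  9 → bin 1  [load 29/30]
  23 → bin 4 (new)  [load 23/30]
  18 → bin 5 (new)  [load 18/30]
  8 → bin 3  [load 26/30]
  24 → bin 6 (new)  [load 24/30]
  7 → bin 4  [load 30/30]
6 bins opened.

6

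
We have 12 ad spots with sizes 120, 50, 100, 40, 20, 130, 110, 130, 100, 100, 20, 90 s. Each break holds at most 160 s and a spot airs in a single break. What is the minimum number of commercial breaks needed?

Total = 130 + 130 + 120 + 110 + 100 + 100 + 100 + 90 + 50 + 40 + 20 + 20 = 1010 s.
Lower bound: ⌈1010/160⌉ = 7 commercial breaks.
Also, 8 ad spots each exceed 80 s, and no two of those can share a break, so at least 8 commercial breaks are needed.
A packing using 8 commercial breaks:
  break 1: 130 + 20 = 150
  break 2: 130 + 20 = 150
  break 3: 120 + 40 = 160
  break 4: 110 + 50 = 160
  break 5: 100 = 100
  break 6: 100 = 100
  break 7: 100 = 100
  break 8: 90 = 90
This matches the lower bound, so 8 is optimal.

8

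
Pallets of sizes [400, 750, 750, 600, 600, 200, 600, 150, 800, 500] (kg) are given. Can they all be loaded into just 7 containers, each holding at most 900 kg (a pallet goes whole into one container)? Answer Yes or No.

Yes

A valid assignment using 7 containers:
  container 1: 800 = 800
  container 2: 750 + 150 = 900
  container 3: 750 = 750
  container 4: 600 + 200 = 800
  container 5: 600 = 600
  container 6: 600 = 600
  container 7: 500 + 400 = 900
Every load is within 900 kg, so 7 containers suffice.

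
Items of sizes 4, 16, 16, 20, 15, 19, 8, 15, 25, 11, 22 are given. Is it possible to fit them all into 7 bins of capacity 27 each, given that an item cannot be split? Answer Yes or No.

Total = 171; ⌈171/27⌉ = 7.
8 items each exceed half the capacity and cannot share a bin, forcing at least 8 bins.
At least 8 bins are required, but only 7 are allowed.

No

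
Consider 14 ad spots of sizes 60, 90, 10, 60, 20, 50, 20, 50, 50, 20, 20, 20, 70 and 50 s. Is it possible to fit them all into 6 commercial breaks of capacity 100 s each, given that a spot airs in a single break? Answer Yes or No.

A valid assignment using 6 commercial breaks:
  break 1: 90 + 10 = 100
  break 2: 70 + 20 = 90
  break 3: 60 + 20 + 20 = 100
  break 4: 60 + 20 + 20 = 100
  break 5: 50 + 50 = 100
  break 6: 50 + 50 = 100
Every load is within 100 s, so 6 commercial breaks suffice.

Yes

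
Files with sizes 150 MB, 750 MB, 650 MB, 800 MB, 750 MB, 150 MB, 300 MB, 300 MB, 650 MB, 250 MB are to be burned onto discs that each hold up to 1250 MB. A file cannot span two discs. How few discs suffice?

Total = 800 + 750 + 750 + 650 + 650 + 300 + 300 + 250 + 150 + 150 = 4750 MB.
Lower bound: ⌈4750/1250⌉ = 4 discs.
Also, 5 files each exceed 625 MB, and no two of those can share a disc, so at least 5 discs are needed.
A packing using 5 discs:
  disc 1: 800 + 300 + 150 = 1250
  disc 2: 750 + 300 + 150 = 1200
  disc 3: 750 + 250 = 1000
  disc 4: 650 = 650
  disc 5: 650 = 650
This matches the lower bound, so 5 is optimal.

5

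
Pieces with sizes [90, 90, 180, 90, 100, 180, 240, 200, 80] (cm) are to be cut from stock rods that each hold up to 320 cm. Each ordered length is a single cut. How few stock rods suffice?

Total = 240 + 200 + 180 + 180 + 100 + 90 + 90 + 90 + 80 = 1250 cm.
Lower bound: ⌈1250/320⌉ = 4 stock rods.
A packing using 5 stock rods:
  stock rod 1: 240 + 80 = 320
  stock rod 2: 200 + 100 = 300
  stock rod 3: 180 + 90 = 270
  stock rod 4: 180 + 90 = 270
  stock rod 5: 90 = 90
No arrangement into 4 stock rods stays within capacity, so 5 is optimal.

5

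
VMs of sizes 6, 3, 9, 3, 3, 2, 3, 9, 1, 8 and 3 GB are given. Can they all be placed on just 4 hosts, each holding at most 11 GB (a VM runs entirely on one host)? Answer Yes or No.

No

Total = 50 GB; ⌈50/11⌉ = 5.
At least 5 hosts are required, but only 4 are allowed.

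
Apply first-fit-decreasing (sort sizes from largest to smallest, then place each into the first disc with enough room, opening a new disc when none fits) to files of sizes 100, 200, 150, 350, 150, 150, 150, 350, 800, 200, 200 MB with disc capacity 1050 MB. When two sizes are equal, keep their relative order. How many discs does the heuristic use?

3

Sorted descending: 800, 350, 350, 200, 200, 200, 150, 150, 150, 150, 100.
  800 → disc 1 (new)  [load 800/1050]
  350 → disc 2 (new)  [load 350/1050]
  350 → disc 2  [load 700/1050]
  200 → disc 1  [load 1000/1050]
  200 → disc 2  [load 900/1050]
  200 → disc 3 (new)  [load 200/1050]
  150 → disc 2  [load 1050/1050]
  150 → disc 3  [load 350/1050]
  150 → disc 3  [load 500/1050]
  150 → disc 3  [load 650/1050]
  100 → disc 3  [load 750/1050]
3 discs opened.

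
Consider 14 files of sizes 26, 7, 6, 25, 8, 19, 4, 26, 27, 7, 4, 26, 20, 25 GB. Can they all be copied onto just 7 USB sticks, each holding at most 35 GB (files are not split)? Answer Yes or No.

No

Total = 230 GB; ⌈230/35⌉ = 7.
8 files each exceed half the capacity and cannot share a USB stick, forcing at least 8 USB sticks.
At least 8 USB sticks are required, but only 7 are allowed.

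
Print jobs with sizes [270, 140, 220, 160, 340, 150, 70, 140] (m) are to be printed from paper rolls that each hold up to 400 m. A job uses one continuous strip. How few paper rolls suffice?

Total = 340 + 270 + 220 + 160 + 150 + 140 + 140 + 70 = 1490 m.
Lower bound: ⌈1490/400⌉ = 4 paper rolls.
A packing using 5 paper rolls:
  roll 1: 340 = 340
  roll 2: 270 + 70 = 340
  roll 3: 220 + 160 = 380
  roll 4: 150 + 140 = 290
  roll 5: 140 = 140
No arrangement into 4 paper rolls stays within capacity, so 5 is optimal.

5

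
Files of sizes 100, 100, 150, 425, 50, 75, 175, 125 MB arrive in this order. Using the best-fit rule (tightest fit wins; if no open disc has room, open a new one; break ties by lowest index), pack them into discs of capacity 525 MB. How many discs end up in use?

3

  100 → disc 1 (new)  [load 100/525]
  100 → disc 1  [load 200/525]
  150 → disc 1  [load 350/525]
  425 → disc 2 (new)  [load 425/525]
  50 → disc 2  [load 475/525]
  75 → disc 1  [load 425/525]
  175 → disc 3 (new)  [load 175/525]
  125 → disc 3  [load 300/525]
3 discs opened.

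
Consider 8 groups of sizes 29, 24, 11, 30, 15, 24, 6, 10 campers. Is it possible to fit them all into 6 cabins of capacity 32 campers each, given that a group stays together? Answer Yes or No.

Yes

A valid assignment using 6 cabins:
  cabin 1: 30 = 30
  cabin 2: 29 = 29
  cabin 3: 24 + 6 = 30
  cabin 4: 24 = 24
  cabin 5: 15 + 11 = 26
  cabin 6: 10 = 10
Every load is within 32 campers, so 6 cabins suffice.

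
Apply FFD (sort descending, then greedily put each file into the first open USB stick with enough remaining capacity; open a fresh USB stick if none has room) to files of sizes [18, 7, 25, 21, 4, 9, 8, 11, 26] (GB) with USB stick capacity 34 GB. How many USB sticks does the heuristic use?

4

Sorted descending: 26, 25, 21, 18, 11, 9, 8, 7, 4.
  26 → USB stick 1 (new)  [load 26/34]
  25 → USB stick 2 (new)  [load 25/34]
  21 → USB stick 3 (new)  [load 21/34]
  18 → USB stick 4 (new)  [load 18/34]
  11 → USB stick 3  [load 32/34]
  9 → USB stick 2  [load 34/34]
  8 → USB stick 1  [load 34/34]
  7 → USB stick 4  [load 25/34]
  4 → USB stick 4  [load 29/34]
4 USB sticks opened.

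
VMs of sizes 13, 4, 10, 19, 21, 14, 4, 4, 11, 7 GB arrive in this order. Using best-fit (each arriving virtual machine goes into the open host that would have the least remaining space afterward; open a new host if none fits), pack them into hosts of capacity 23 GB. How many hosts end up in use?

  13 → host 1 (new)  [load 13/23]
  4 → host 1  [load 17/23]
  10 → host 2 (new)  [load 10/23]
  19 → host 3 (new)  [load 19/23]
  21 → host 4 (new)  [load 21/23]
  14 → host 5 (new)  [load 14/23]
  4 → host 3  [load 23/23]
  4 → host 1  [load 21/23]
  11 → host 2  [load 21/23]
  7 → host 5  [load 21/23]
5 hosts opened.

5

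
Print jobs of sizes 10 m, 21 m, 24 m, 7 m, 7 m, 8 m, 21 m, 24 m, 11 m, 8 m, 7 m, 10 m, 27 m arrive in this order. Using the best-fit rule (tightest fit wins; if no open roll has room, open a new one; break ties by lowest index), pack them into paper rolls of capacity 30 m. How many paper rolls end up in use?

  10 → roll 1 (new)  [load 10/30]
  21 → roll 2 (new)  [load 21/30]
  24 → roll 3 (new)  [load 24/30]
  7 → roll 2  [load 28/30]
  7 → roll 1  [load 17/30]
  8 → roll 1  [load 25/30]
  21 → roll 4 (new)  [load 21/30]
  24 → roll 5 (new)  [load 24/30]
  11 → roll 6 (new)  [load 11/30]
  8 → roll 4  [load 29/30]
  7 → roll 6  [load 18/30]
  10 → roll 6  [load 28/30]
  27 → roll 7 (new)  [load 27/30]
7 paper rolls opened.

7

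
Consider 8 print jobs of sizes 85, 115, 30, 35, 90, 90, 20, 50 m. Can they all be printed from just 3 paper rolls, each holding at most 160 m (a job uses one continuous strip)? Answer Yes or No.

Total = 515 m; ⌈515/160⌉ = 4.
At least 4 paper rolls are required, but only 3 are allowed.

No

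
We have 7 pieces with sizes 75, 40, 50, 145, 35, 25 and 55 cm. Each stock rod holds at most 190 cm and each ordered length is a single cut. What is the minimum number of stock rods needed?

3

Total = 145 + 75 + 55 + 50 + 40 + 35 + 25 = 425 cm.
Lower bound: ⌈425/190⌉ = 3 stock rods.
A packing using 3 stock rods:
  stock rod 1: 145 + 40 = 185
  stock rod 2: 75 + 55 + 50 = 180
  stock rod 3: 35 + 25 = 60
This matches the lower bound, so 3 is optimal.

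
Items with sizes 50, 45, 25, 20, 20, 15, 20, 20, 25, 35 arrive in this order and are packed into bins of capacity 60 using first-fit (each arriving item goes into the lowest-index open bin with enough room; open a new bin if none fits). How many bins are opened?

  50 → bin 1 (new)  [load 50/60]
  45 → bin 2 (new)  [load 45/60]
  25 → bin 3 (new)  [load 25/60]
  20 → bin 3  [load 45/60]
  20 → bin 4 (new)  [load 20/60]
  15 → bin 2  [load 60/60]
  20 → bin 4  [load 40/60]
  20 → bin 4  [load 60/60]
  25 → bin 5 (new)  [load 25/60]
  35 → bin 5  [load 60/60]
5 bins opened.

5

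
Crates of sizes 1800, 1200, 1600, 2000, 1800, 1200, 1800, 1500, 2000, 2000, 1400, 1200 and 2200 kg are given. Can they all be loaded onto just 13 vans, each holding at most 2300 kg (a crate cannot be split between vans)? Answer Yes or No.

A valid assignment using 13 vans:
  van 1: 2200 = 2200
  van 2: 2000 = 2000
  van 3: 2000 = 2000
  van 4: 2000 = 2000
  van 5: 1800 = 1800
  van 6: 1800 = 1800
  van 7: 1800 = 1800
  van 8: 1600 = 1600
  van 9: 1500 = 1500
  van 10: 1400 = 1400
  van 11: 1200 = 1200
  van 12: 1200 = 1200
  van 13: 1200 = 1200
Every load is within 2300 kg, so 13 vans suffice.

Yes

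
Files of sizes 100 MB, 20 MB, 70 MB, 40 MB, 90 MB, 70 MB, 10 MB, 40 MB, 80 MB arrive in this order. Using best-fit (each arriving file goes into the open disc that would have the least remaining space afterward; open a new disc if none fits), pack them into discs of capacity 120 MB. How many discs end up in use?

5

  100 → disc 1 (new)  [load 100/120]
  20 → disc 1  [load 120/120]
  70 → disc 2 (new)  [load 70/120]
  40 → disc 2  [load 110/120]
  90 → disc 3 (new)  [load 90/120]
  70 → disc 4 (new)  [load 70/120]
  10 → disc 2  [load 120/120]
  40 → disc 4  [load 110/120]
  80 → disc 5 (new)  [load 80/120]
5 discs opened.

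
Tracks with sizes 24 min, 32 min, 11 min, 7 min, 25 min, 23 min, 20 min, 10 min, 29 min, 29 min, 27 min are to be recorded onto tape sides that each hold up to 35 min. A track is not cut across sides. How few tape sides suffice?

8

Total = 32 + 29 + 29 + 27 + 25 + 24 + 23 + 20 + 11 + 10 + 7 = 237 min.
Lower bound: ⌈237/35⌉ = 7 tape sides.
Also, 8 tracks each exceed 35/2 min, and no two of those can share a side, so at least 8 tape sides are needed.
A packing using 8 tape sides:
  side 1: 32 = 32
  side 2: 29 = 29
  side 3: 29 = 29
  side 4: 27 + 7 = 34
  side 5: 25 + 10 = 35
  side 6: 24 + 11 = 35
  side 7: 23 = 23
  side 8: 20 = 20
This matches the lower bound, so 8 is optimal.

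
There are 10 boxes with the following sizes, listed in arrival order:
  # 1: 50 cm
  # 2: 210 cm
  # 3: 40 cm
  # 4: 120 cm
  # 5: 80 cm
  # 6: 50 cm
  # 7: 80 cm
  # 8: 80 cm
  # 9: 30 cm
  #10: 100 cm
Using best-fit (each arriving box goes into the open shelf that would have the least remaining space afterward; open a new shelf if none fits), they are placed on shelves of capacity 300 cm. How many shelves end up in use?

3

  50 → shelf 1 (new)  [load 50/300]
  210 → shelf 1  [load 260/300]
  40 → shelf 1  [load 300/300]
  120 → shelf 2 (new)  [load 120/300]
  80 → shelf 2  [load 200/300]
  50 → shelf 2  [load 250/300]
  80 → shelf 3 (new)  [load 80/300]
  80 → shelf 3  [load 160/300]
  30 → shelf 2  [load 280/300]
  100 → shelf 3  [load 260/300]
3 shelves opened.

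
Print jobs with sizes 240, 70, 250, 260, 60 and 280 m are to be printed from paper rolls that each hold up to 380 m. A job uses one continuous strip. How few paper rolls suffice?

4

Total = 280 + 260 + 250 + 240 + 70 + 60 = 1160 m.
Lower bound: ⌈1160/380⌉ = 4 paper rolls.
A packing using 4 paper rolls:
  roll 1: 280 + 70 = 350
  roll 2: 260 + 60 = 320
  roll 3: 250 = 250
  roll 4: 240 = 240
This matches the lower bound, so 4 is optimal.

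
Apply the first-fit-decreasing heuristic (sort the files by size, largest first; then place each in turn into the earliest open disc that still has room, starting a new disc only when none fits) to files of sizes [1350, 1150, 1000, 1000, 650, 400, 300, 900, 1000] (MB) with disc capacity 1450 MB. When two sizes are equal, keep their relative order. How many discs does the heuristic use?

7

Sorted descending: 1350, 1150, 1000, 1000, 1000, 900, 650, 400, 300.
  1350 → disc 1 (new)  [load 1350/1450]
  1150 → disc 2 (new)  [load 1150/1450]
  1000 → disc 3 (new)  [load 1000/1450]
  1000 → disc 4 (new)  [load 1000/1450]
  1000 → disc 5 (new)  [load 1000/1450]
  900 → disc 6 (new)  [load 900/1450]
  650 → disc 7 (new)  [load 650/1450]
  400 → disc 3  [load 1400/1450]
  300 → disc 2  [load 1450/1450]
7 discs opened.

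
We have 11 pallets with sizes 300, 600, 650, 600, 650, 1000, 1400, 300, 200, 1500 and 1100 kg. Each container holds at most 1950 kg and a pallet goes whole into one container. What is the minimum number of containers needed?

5

Total = 1500 + 1400 + 1100 + 1000 + 650 + 650 + 600 + 600 + 300 + 300 + 200 = 8300 kg.
Lower bound: ⌈8300/1950⌉ = 5 containers.
A packing using 5 containers:
  container 1: 1500 + 300 = 1800
  container 2: 1400 + 300 + 200 = 1900
  container 3: 1100 + 650 = 1750
  container 4: 1000 + 650 = 1650
  container 5: 600 + 600 = 1200
This matches the lower bound, so 5 is optimal.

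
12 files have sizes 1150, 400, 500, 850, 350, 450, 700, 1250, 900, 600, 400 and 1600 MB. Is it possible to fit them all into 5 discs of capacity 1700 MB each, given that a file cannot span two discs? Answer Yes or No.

Total = 9150 MB; ⌈9150/1700⌉ = 6.
At least 6 discs are required, but only 5 are allowed.

No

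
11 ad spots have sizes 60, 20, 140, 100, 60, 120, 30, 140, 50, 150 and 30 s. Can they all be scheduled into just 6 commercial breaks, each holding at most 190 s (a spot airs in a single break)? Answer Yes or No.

A valid assignment using 5 commercial breaks:
  break 1: 150 + 30 = 180
  break 2: 140 + 50 = 190
  break 3: 140 + 30 + 20 = 190
  break 4: 120 + 60 = 180
  break 5: 100 + 60 = 160
That uses only 5 ≤ 6, so 6 commercial breaks are enough.

Yes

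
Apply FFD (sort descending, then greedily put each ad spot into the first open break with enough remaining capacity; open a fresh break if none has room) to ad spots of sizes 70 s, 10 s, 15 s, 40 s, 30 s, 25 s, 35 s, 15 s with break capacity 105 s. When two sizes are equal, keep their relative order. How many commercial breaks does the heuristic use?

Sorted descending: 70, 40, 35, 30, 25, 15, 15, 10.
  70 → break 1 (new)  [load 70/105]
  40 → break 2 (new)  [load 40/105]
  35 → break 1  [load 105/105]
  30 → break 2  [load 70/105]
  25 → break 2  [load 95/105]
  15 → break 3 (new)  [load 15/105]
  15 → break 3  [load 30/105]
  10 → break 2  [load 105/105]
3 commercial breaks opened.

3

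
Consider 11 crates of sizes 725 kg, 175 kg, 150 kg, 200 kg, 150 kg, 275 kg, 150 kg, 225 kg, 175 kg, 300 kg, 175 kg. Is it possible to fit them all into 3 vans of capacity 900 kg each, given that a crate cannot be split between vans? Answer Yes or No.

Yes

A valid assignment using 3 vans:
  van 1: 725 + 175 = 900
  van 2: 300 + 275 + 175 + 150 = 900
  van 3: 225 + 200 + 175 + 150 + 150 = 900
Every load is within 900 kg, so 3 vans suffice.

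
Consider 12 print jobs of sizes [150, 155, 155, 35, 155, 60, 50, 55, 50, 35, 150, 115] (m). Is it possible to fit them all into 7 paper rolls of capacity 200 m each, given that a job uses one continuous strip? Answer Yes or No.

A valid assignment using 7 paper rolls:
  roll 1: 155 + 35 = 190
  roll 2: 155 + 35 = 190
  roll 3: 155 = 155
  roll 4: 150 + 50 = 200
  roll 5: 150 + 50 = 200
  roll 6: 115 + 60 = 175
  roll 7: 55 = 55
Every load is within 200 m, so 7 paper rolls suffice.

Yes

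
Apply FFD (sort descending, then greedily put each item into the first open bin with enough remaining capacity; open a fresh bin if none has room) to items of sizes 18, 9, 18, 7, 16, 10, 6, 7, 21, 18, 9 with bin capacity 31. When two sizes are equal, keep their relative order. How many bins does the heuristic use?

5

Sorted descending: 21, 18, 18, 18, 16, 10, 9, 9, 7, 7, 6.
  21 → bin 1 (new)  [load 21/31]
  18 → bin 2 (new)  [load 18/31]
  18 → bin 3 (new)  [load 18/31]
  18 → bin 4 (new)  [load 18/31]
  16 → bin 5 (new)  [load 16/31]
  10 → bin 1  [load 31/31]
  9 → bin 2  [load 27/31]
  9 → bin 3  [load 27/31]
  7 → bin 4  [load 25/31]
  7 → bin 5  [load 23/31]
  6 → bin 4  [load 31/31]
5 bins opened.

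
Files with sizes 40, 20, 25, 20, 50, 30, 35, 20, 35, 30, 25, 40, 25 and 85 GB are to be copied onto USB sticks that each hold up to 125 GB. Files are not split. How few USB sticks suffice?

4

Total = 85 + 50 + 40 + 40 + 35 + 35 + 30 + 30 + 25 + 25 + 25 + 20 + 20 + 20 = 480 GB.
Lower bound: ⌈480/125⌉ = 4 USB sticks.
A packing using 4 USB sticks:
  USB stick 1: 85 + 40 = 125
  USB stick 2: 50 + 40 + 35 = 125
  USB stick 3: 35 + 30 + 30 + 25 = 120
  USB stick 4: 25 + 25 + 20 + 20 + 20 = 110
This matches the lower bound, so 4 is optimal.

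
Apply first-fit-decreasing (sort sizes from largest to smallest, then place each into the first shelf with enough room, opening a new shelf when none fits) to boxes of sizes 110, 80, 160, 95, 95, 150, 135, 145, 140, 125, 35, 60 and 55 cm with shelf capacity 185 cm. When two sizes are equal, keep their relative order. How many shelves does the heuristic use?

9

Sorted descending: 160, 150, 145, 140, 135, 125, 110, 95, 95, 80, 60, 55, 35.
  160 → shelf 1 (new)  [load 160/185]
  150 → shelf 2 (new)  [load 150/185]
  145 → shelf 3 (new)  [load 145/185]
  140 → shelf 4 (new)  [load 140/185]
  135 → shelf 5 (new)  [load 135/185]
  125 → shelf 6 (new)  [load 125/185]
  110 → shelf 7 (new)  [load 110/185]
  95 → shelf 8 (new)  [load 95/185]
  95 → shelf 9 (new)  [load 95/185]
  80 → shelf 8  [load 175/185]
  60 → shelf 6  [load 185/185]
  55 → shelf 7  [load 165/185]
  35 → shelf 2  [load 185/185]
9 shelves opened.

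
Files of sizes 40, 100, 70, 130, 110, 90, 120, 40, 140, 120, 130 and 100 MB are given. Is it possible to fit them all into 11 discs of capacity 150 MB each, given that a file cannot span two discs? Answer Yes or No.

A valid assignment using 10 discs:
  disc 1: 140 = 140
  disc 2: 130 = 130
  disc 3: 130 = 130
  disc 4: 120 = 120
  disc 5: 120 = 120
  disc 6: 110 + 40 = 150
  disc 7: 100 + 40 = 140
  disc 8: 100 = 100
  disc 9: 90 = 90
  disc 10: 70 = 70
That uses only 10 ≤ 11, so 11 discs are enough.

Yes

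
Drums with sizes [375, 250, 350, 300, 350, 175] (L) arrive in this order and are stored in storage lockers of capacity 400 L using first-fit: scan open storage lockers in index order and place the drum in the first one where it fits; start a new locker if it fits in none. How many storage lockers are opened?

6

  375 → locker 1 (new)  [load 375/400]
  250 → locker 2 (new)  [load 250/400]
  350 → locker 3 (new)  [load 350/400]
  300 → locker 4 (new)  [load 300/400]
  350 → locker 5 (new)  [load 350/400]
  175 → locker 6 (new)  [load 175/400]
6 storage lockers opened.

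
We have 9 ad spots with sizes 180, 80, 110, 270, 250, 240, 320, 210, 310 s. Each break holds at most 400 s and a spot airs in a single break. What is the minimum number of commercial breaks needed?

6

Total = 320 + 310 + 270 + 250 + 240 + 210 + 180 + 110 + 80 = 1970 s.
Lower bound: ⌈1970/400⌉ = 5 commercial breaks.
Also, 6 ad spots each exceed 200 s, and no two of those can share a break, so at least 6 commercial breaks are needed.
A packing using 6 commercial breaks:
  break 1: 320 + 80 = 400
  break 2: 310 = 310
  break 3: 270 + 110 = 380
  break 4: 250 = 250
  break 5: 240 = 240
  break 6: 210 + 180 = 390
This matches the lower bound, so 6 is optimal.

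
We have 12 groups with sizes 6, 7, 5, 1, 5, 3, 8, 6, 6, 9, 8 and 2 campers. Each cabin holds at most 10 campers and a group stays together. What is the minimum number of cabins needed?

Total = 9 + 8 + 8 + 7 + 6 + 6 + 6 + 5 + 5 + 3 + 2 + 1 = 66 campers.
Lower bound: ⌈66/10⌉ = 7 cabins.
A packing using 8 cabins:
  cabin 1: 9 + 1 = 10
  cabin 2: 8 + 2 = 10
  cabin 3: 8 = 8
  cabin 4: 7 + 3 = 10
  cabin 5: 6 = 6
  cabin 6: 6 = 6
  cabin 7: 6 = 6
  cabin 8: 5 + 5 = 10
No arrangement into 7 cabins stays within capacity, so 8 is optimal.

8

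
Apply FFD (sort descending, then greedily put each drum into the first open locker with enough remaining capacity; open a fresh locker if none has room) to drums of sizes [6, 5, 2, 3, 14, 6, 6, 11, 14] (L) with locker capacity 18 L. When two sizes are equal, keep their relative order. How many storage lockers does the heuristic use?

4

Sorted descending: 14, 14, 11, 6, 6, 6, 5, 3, 2.
  14 → locker 1 (new)  [load 14/18]
  14 → locker 2 (new)  [load 14/18]
  11 → locker 3 (new)  [load 11/18]
  6 → locker 3  [load 17/18]
  6 → locker 4 (new)  [load 6/18]
  6 → locker 4  [load 12/18]
  5 → locker 4  [load 17/18]
  3 → locker 1  [load 17/18]
  2 → locker 2  [load 16/18]
4 storage lockers opened.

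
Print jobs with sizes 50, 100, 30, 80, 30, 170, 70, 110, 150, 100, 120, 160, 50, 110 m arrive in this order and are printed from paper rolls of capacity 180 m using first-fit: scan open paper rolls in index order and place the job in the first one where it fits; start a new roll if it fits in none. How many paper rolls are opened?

9

  50 → roll 1 (new)  [load 50/180]
  100 → roll 1  [load 150/180]
  30 → roll 1  [load 180/180]
  80 → roll 2 (new)  [load 80/180]
  30 → roll 2  [load 110/180]
  170 → roll 3 (new)  [load 170/180]
  70 → roll 2  [load 180/180]
  110 → roll 4 (new)  [load 110/180]
  150 → roll 5 (new)  [load 150/180]
  100 → roll 6 (new)  [load 100/180]
  120 → roll 7 (new)  [load 120/180]
  160 → roll 8 (new)  [load 160/180]
  50 → roll 4  [load 160/180]
  110 → roll 9 (new)  [load 110/180]
9 paper rolls opened.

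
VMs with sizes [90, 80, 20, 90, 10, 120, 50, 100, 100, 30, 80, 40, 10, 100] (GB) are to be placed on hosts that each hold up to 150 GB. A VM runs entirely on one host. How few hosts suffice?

8

Total = 120 + 100 + 100 + 100 + 90 + 90 + 80 + 80 + 50 + 40 + 30 + 20 + 10 + 10 = 920 GB.
Lower bound: ⌈920/150⌉ = 7 hosts.
Also, 8 VMs each exceed 75 GB, and no two of those can share a host, so at least 8 hosts are needed.
A packing using 8 hosts:
  host 1: 120 + 30 = 150
  host 2: 100 + 50 = 150
  host 3: 100 + 40 + 10 = 150
  host 4: 100 + 20 + 10 = 130
  host 5: 90 = 90
  host 6: 90 = 90
  host 7: 80 = 80
  host 8: 80 = 80
This matches the lower bound, so 8 is optimal.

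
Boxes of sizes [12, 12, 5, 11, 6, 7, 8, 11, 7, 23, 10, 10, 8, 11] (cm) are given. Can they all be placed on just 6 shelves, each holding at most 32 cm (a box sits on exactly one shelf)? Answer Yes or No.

A valid assignment using 5 shelves:
  shelf 1: 23 + 8 = 31
  shelf 2: 12 + 12 + 8 = 32
  shelf 3: 11 + 11 + 10 = 32
  shelf 4: 11 + 10 + 7 = 28
  shelf 5: 7 + 6 + 5 = 18
That uses only 5 ≤ 6, so 6 shelves are enough.

Yes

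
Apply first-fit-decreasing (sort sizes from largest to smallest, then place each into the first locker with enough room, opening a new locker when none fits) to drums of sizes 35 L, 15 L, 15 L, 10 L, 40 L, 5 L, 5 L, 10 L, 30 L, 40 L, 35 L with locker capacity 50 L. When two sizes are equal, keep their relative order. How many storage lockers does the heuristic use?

Sorted descending: 40, 40, 35, 35, 30, 15, 15, 10, 10, 5, 5.
  40 → locker 1 (new)  [load 40/50]
  40 → locker 2 (new)  [load 40/50]
  35 → locker 3 (new)  [load 35/50]
  35 → locker 4 (new)  [load 35/50]
  30 → locker 5 (new)  [load 30/50]
  15 → locker 3  [load 50/50]
  15 → locker 4  [load 50/50]
  10 → locker 1  [load 50/50]
  10 → locker 2  [load 50/50]
  5 → locker 5  [load 35/50]
  5 → locker 5  [load 40/50]
5 storage lockers opened.

5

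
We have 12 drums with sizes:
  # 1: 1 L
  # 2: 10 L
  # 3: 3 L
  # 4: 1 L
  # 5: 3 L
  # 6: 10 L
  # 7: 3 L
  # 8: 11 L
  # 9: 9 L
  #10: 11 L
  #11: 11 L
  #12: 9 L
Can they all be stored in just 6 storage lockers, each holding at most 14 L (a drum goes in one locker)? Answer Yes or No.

No

Total = 82 L; ⌈82/14⌉ = 6.
7 drums each exceed half the capacity and cannot share a locker, forcing at least 7 storage lockers.
At least 7 storage lockers are required, but only 6 are allowed.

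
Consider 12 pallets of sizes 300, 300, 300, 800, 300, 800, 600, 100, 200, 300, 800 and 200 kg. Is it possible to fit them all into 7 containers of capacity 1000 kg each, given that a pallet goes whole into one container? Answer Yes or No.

Yes

A valid assignment using 6 containers:
  container 1: 800 + 200 = 1000
  container 2: 800 + 200 = 1000
  container 3: 800 + 100 = 900
  container 4: 600 + 300 = 900
  container 5: 300 + 300 + 300 = 900
  container 6: 300 = 300
That uses only 6 ≤ 7, so 7 containers are enough.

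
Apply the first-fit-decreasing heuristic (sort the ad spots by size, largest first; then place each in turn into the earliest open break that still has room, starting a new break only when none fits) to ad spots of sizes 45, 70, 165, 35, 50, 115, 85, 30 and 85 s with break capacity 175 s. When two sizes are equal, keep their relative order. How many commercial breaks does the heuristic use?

Sorted descending: 165, 115, 85, 85, 70, 50, 45, 35, 30.
  165 → break 1 (new)  [load 165/175]
  115 → break 2 (new)  [load 115/175]
  85 → break 3 (new)  [load 85/175]
  85 → break 3  [load 170/175]
  70 → break 4 (new)  [load 70/175]
  50 → break 2  [load 165/175]
  45 → break 4  [load 115/175]
  35 → break 4  [load 150/175]
  30 → break 5 (new)  [load 30/175]
5 commercial breaks opened.

5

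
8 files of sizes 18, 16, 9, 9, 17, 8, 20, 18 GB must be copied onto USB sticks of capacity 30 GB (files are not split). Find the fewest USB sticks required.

Total = 20 + 18 + 18 + 17 + 16 + 9 + 9 + 8 = 115 GB.
Lower bound: ⌈115/30⌉ = 4 USB sticks.
Also, 5 files each exceed 15 GB, and no two of those can share a USB stick, so at least 5 USB sticks are needed.
A packing using 5 USB sticks:
  USB stick 1: 20 + 9 = 29
  USB stick 2: 18 + 9 = 27
  USB stick 3: 18 + 8 = 26
  USB stick 4: 17 = 17
  USB stick 5: 16 = 16
This matches the lower bound, so 5 is optimal.

5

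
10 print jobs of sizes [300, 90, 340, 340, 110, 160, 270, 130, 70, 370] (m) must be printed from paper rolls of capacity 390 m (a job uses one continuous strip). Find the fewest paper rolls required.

6

Total = 370 + 340 + 340 + 300 + 270 + 160 + 130 + 110 + 90 + 70 = 2180 m.
Lower bound: ⌈2180/390⌉ = 6 paper rolls.
A packing using 6 paper rolls:
  roll 1: 370 = 370
  roll 2: 340 = 340
  roll 3: 340 = 340
  roll 4: 300 + 90 = 390
  roll 5: 270 + 110 = 380
  roll 6: 160 + 130 + 70 = 360
This matches the lower bound, so 6 is optimal.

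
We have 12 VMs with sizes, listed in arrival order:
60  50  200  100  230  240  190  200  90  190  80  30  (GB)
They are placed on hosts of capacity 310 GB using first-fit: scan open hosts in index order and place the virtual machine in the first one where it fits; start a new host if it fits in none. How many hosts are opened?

  60 → host 1 (new)  [load 60/310]
  50 → host 1  [load 110/310]
  200 → host 1  [load 310/310]
  100 → host 2 (new)  [load 100/310]
  230 → host 3 (new)  [load 230/310]
  240 → host 4 (new)  [load 240/310]
  190 → host 2  [load 290/310]
  200 → host 5 (new)  [load 200/310]
  90 → host 5  [load 290/310]
  190 → host 6 (new)  [load 190/310]
  80 → host 3  [load 310/310]
  30 → host 4  [load 270/310]
6 hosts opened.

6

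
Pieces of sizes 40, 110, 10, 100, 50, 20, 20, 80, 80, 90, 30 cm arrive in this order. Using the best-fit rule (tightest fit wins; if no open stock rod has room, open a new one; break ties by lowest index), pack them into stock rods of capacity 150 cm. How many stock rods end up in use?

5

  40 → stock rod 1 (new)  [load 40/150]
  110 → stock rod 1  [load 150/150]
  10 → stock rod 2 (new)  [load 10/150]
  100 → stock rod 2  [load 110/150]
  50 → stock rod 3 (new)  [load 50/150]
  20 → stock rod 2  [load 130/150]
  20 → stock rod 2  [load 150/150]
  80 → stock rod 3  [load 130/150]
  80 → stock rod 4 (new)  [load 80/150]
  90 → stock rod 5 (new)  [load 90/150]
  30 → stock rod 5  [load 120/150]
5 stock rods opened.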